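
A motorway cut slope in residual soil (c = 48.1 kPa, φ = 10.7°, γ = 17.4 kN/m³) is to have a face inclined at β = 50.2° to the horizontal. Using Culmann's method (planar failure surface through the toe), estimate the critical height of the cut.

H_c = 36.55 m

Culmann's analysis gives the critical failure plane at α_cr = (β + φ)/2 = (50.2 + 10.7)/2 = 30.5°, and the critical height
H_c = (4c/γ) · sinβ cosφ / [1 − cos(β − φ)]
    = (4·48.1/17.4) · sin50.2°·cos10.7° / [1 − cos(39.5°)]
    = 11.057 · 0.7683·0.9826 / [1 − 0.7716]
    = 11.057 · 0.7549 / 0.2284
    = 36.55 m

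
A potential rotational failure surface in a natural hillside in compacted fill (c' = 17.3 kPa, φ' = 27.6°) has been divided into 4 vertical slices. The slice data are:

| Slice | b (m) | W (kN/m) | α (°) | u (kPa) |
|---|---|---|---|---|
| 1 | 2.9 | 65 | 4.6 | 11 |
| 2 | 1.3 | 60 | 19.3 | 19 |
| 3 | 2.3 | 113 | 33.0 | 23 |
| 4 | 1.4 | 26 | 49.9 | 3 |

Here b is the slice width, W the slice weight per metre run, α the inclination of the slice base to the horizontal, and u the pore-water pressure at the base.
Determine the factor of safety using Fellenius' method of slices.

Ordinary method of slices: FS = Σ[c'·Δl_i + (W_i cosα_i − u_i·Δl_i)·tanφ'] / Σ W_i sinα_i, with Δl_i = b_i / cosα_i.
Slice 1: Δl = 2.9/cos4.6° = 2.909 m; N'_1 = 65·cos4.6° − 11·2.909 = 32.8; c'Δl = 50.33; W sinα = 5.2
Slice 2: Δl = 1.3/cos19.3° = 1.377 m; N'_2 = 60·cos19.3° − 19·1.377 = 30.5; c'Δl = 23.83; W sinα = 19.8
Slice 3: Δl = 2.3/cos33.0° = 2.742 m; N'_3 = 113·cos33.0° − 23·2.742 = 31.7; c'Δl = 47.44; W sinα = 61.5
Slice 4: Δl = 1.4/cos49.9° = 2.173 m; N'_4 = 26·cos49.9° − 3·2.173 = 10.2; c'Δl = 37.60; W sinα = 19.9
Σc'Δl = 159.2 kN/m; ΣN' = 105.2 kN/m; ΣW sinα = 106.5 kN/m
Resisting = 159.2 + 105.2·tan27.6° = 159.2 + 55.0 = 214.2 kN/m
FS = 214.2 / 106.5 = 2.012

FS = 2.01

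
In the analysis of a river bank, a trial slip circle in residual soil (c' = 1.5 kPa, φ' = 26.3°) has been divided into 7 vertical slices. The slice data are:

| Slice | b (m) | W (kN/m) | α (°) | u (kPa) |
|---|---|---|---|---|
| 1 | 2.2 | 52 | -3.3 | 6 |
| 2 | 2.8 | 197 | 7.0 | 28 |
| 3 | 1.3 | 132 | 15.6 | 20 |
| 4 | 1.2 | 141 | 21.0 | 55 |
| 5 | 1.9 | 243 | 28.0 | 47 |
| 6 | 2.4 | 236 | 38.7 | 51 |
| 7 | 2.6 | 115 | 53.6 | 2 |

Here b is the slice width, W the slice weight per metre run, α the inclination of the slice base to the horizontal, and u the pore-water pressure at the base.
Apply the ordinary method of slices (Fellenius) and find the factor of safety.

FS = 0.61

Ordinary method of slices: FS = Σ[c'·Δl_i + (W_i cosα_i − u_i·Δl_i)·tanφ'] / Σ W_i sinα_i, with Δl_i = b_i / cosα_i.
Slice 1: Δl = 2.2/cos(-3.3°) = 2.204 m; N'_1 = 52·cos(-3.3°) − 6·2.204 = 38.7; c'Δl = 3.31; W sinα = -3.0
Slice 2: Δl = 2.8/cos7.0° = 2.821 m; N'_2 = 197·cos7.0° − 28·2.821 = 116.5; c'Δl = 4.23; W sinα = 24.0
Slice 3: Δl = 1.3/cos15.6° = 1.350 m; N'_3 = 132·cos15.6° − 20·1.350 = 100.1; c'Δl = 2.02; W sinα = 35.5
Slice 4: Δl = 1.2/cos21.0° = 1.285 m; N'_4 = 141·cos21.0° − 55·1.285 = 60.9; c'Δl = 1.93; W sinα = 50.5
Slice 5: Δl = 1.9/cos28.0° = 2.152 m; N'_5 = 243·cos28.0° − 47·2.152 = 113.4; c'Δl = 3.23; W sinα = 114.1
Slice 6: Δl = 2.4/cos38.7° = 3.075 m; N'_6 = 236·cos38.7° − 51·3.075 = 27.3; c'Δl = 4.61; W sinα = 147.6
Slice 7: Δl = 2.6/cos53.6° = 4.381 m; N'_7 = 115·cos53.6° − 2·4.381 = 59.5; c'Δl = 6.57; W sinα = 92.6
Σc'Δl = 25.9 kN/m; ΣN' = 516.6 kN/m; ΣW sinα = 461.2 kN/m
Resisting = 25.9 + 516.6·tan26.3° = 25.9 + 255.3 = 281.2 kN/m
FS = 281.2 / 461.2 = 0.610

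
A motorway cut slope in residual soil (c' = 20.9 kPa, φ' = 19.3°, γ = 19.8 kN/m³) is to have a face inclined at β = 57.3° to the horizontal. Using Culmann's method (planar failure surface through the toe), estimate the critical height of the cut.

Culmann's analysis gives the critical failure plane at α_cr = (β + φ')/2 = (57.3 + 19.3)/2 = 38.3°, and the critical height
H_c = (4c'/γ) · sinβ cosφ' / [1 − cos(β − φ')]
    = (4·20.9/19.8) · sin57.3°·cos19.3° / [1 − cos(38.0°)]
    = 4.222 · 0.8415·0.9438 / [1 − 0.7880]
    = 4.222 · 0.7942 / 0.2120
    = 15.82 m

H_c = 15.82 m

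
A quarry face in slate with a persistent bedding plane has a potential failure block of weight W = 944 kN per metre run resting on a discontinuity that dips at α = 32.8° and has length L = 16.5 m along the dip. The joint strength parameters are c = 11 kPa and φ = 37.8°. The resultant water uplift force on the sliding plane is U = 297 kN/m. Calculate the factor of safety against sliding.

Resolving the block weight along and normal to the plane and applying the Mohr–Coulomb strength on the joint:
N' = W cosα − U = 944·cos32.8° − 297 = 496.5 kN/m
Driving force T = W sinα = 944·sin32.8° = 511.4 kN/m
Resisting force R = c·L + N'·tanφ = 11·16.5 + 496.5·tan37.8° = 181.5 + 385.1 = 566.6 kN/m
FS = R / T = 566.6 / 511.4 = 1.108

FS = 1.11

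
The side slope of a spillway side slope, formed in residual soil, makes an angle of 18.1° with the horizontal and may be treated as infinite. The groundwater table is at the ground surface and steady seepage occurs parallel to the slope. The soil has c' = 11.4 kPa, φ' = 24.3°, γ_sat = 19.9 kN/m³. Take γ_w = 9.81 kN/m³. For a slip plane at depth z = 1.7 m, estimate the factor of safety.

With seepage parallel to the slope and the water table at the surface, the effective normal stress on the slip plane uses the buoyant unit weight γ' = γ_sat − γ_w while the driving shear stress uses γ_sat:
FS = [c' + γ' z cos²β tanφ'] / [γ_sat z sinβ cosβ]
γ' = 19.9 − 9.81 = 10.09 kN/m³
Numerator = 11.4 + 10.09·1.7·cos²18.1°·tan24.3° = 11.4 + 10.09·1.7·0.9035·0.4515 = 18.397 kPa
Denominator = 19.9·1.7·sin18.1°·cos18.1° = 19.9·1.7·0.3107·0.9505 = 9.990 kPa
FS = 18.397 / 9.990 = 1.842

FS = 1.84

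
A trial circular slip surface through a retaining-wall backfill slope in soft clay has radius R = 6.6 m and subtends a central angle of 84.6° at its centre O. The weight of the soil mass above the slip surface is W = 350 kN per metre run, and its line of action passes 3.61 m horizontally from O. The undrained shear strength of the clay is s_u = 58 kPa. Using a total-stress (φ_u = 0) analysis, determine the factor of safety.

Taking moments about the centre O, the resisting moment is provided by the undrained shear strength acting along the arc:
Arc length L_a = R·θ = 6.6·(84.6°·π/180) = 6.6·1.4765 = 9.75 m
M_R = s_u·L_a·R = 58·9.75·6.6 = 3730.5 kN·m/m
M_D = W·d = 350·3.61 = 1263.5 kN·m/m
FS = M_R / M_D = 3730.5 / 1263.5 = 2.952

FS = 2.95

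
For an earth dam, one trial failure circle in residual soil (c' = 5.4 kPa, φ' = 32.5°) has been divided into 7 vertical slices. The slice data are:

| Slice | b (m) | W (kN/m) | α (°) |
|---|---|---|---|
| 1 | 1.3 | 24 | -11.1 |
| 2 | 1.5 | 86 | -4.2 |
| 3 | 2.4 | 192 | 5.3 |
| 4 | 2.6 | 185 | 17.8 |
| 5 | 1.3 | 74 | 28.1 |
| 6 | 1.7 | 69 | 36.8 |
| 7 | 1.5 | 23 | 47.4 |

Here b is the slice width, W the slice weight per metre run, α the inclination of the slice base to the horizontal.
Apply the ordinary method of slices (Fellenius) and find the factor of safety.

Ordinary method of slices: FS = Σ[c'·Δl_i + (W_i cosα_i)·tanφ'] / Σ W_i sinα_i, with Δl_i = b_i / cosα_i.
Slice 1: Δl = 1.3/cos(-11.1°) = 1.325 m; N'_1 = 24·cos(-11.1°) = 23.6; c'Δl = 7.15; W sinα = -4.6
Slice 2: Δl = 1.5/cos(-4.2°) = 1.504 m; N'_2 = 86·cos(-4.2°) = 85.8; c'Δl = 8.12; W sinα = -6.3
Slice 3: Δl = 2.4/cos5.3° = 2.410 m; N'_3 = 192·cos5.3° = 191.2; c'Δl = 13.02; W sinα = 17.7
Slice 4: Δl = 2.6/cos17.8° = 2.731 m; N'_4 = 185·cos17.8° = 176.1; c'Δl = 14.75; W sinα = 56.6
Slice 5: Δl = 1.3/cos28.1° = 1.474 m; N'_5 = 74·cos28.1° = 65.3; c'Δl = 7.96; W sinα = 34.9
Slice 6: Δl = 1.7/cos36.8° = 2.123 m; N'_6 = 69·cos36.8° = 55.3; c'Δl = 11.46; W sinα = 41.3
Slice 7: Δl = 1.5/cos47.4° = 2.216 m; N'_7 = 23·cos47.4° = 15.6; c'Δl = 11.97; W sinα = 16.9
Σc'Δl = 74.4 kN/m; ΣN' = 612.7 kN/m; ΣW sinα = 156.5 kN/m
Resisting = 74.4 + 612.7·tan32.5° = 74.4 + 390.4 = 464.8 kN/m
FS = 464.8 / 156.5 = 2.970

FS = 2.97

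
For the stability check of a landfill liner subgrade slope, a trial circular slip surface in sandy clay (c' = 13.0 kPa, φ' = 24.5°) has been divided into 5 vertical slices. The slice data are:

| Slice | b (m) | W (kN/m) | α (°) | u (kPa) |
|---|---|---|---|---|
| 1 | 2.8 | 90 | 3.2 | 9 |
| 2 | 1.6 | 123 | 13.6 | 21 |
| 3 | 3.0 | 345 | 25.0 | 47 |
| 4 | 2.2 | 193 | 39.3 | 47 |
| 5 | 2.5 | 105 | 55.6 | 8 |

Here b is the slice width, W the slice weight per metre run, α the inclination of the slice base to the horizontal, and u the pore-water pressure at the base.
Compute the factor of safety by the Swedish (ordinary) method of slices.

Ordinary method of slices: FS = Σ[c'·Δl_i + (W_i cosα_i − u_i·Δl_i)·tanφ'] / Σ W_i sinα_i, with Δl_i = b_i / cosα_i.
Slice 1: Δl = 2.8/cos3.2° = 2.804 m; N'_1 = 90·cos3.2° − 9·2.804 = 64.6; c'Δl = 36.46; W sinα = 5.0
Slice 2: Δl = 1.6/cos13.6° = 1.646 m; N'_2 = 123·cos13.6° − 21·1.646 = 85.0; c'Δl = 21.40; W sinα = 28.9
Slice 3: Δl = 3.0/cos25.0° = 3.310 m; N'_3 = 345·cos25.0° − 47·3.310 = 157.1; c'Δl = 43.03; W sinα = 145.8
Slice 4: Δl = 2.2/cos39.3° = 2.843 m; N'_4 = 193·cos39.3° − 47·2.843 = 15.7; c'Δl = 36.96; W sinα = 122.2
Slice 5: Δl = 2.5/cos55.6° = 4.425 m; N'_5 = 105·cos55.6° − 8·4.425 = 23.9; c'Δl = 57.53; W sinα = 86.6
Σc'Δl = 195.4 kN/m; ΣN' = 346.4 kN/m; ΣW sinα = 388.6 kN/m
Resisting = 195.4 + 346.4·tan24.5° = 195.4 + 157.8 = 353.2 kN/m
FS = 353.2 / 388.6 = 0.909

FS = 0.91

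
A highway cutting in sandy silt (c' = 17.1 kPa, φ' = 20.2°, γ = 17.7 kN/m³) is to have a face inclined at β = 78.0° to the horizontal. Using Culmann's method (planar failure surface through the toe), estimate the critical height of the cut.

H_c = 7.59 m

Culmann's analysis gives the critical failure plane at α_cr = (β + φ')/2 = (78.0 + 20.2)/2 = 49.1°, and the critical height
H_c = (4c'/γ) · sinβ cosφ' / [1 − cos(β − φ')]
    = (4·17.1/17.7) · sin78.0°·cos20.2° / [1 − cos(57.8°)]
    = 3.864 · 0.9781·0.9385 / [1 − 0.5329]
    = 3.864 · 0.9180 / 0.4671
    = 7.59 m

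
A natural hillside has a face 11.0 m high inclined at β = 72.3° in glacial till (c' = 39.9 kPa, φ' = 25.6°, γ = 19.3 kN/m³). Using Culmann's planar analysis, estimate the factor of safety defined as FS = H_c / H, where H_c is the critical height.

H_c = (4c'/γ) · sinβ cosφ' / [1 − cos(β − φ')]
    = (4·39.9/19.3) · sin72.3°·cos25.6° / [1 − cos46.7°]
    = 8.269 · 0.8591 / 0.3142 = 22.61 m
FS = H_c / H = 22.61 / 11.0 = 2.056

FS = 2.06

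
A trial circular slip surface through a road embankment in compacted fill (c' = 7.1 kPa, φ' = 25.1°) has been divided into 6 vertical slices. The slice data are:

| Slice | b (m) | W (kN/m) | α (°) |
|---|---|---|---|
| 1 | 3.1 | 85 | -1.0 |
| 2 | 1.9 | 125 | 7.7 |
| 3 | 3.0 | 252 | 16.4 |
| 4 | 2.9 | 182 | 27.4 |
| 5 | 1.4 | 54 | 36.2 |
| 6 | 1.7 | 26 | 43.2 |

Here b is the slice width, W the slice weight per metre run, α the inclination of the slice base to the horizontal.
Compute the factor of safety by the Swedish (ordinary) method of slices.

FS = 1.94

Ordinary method of slices: FS = Σ[c'·Δl_i + (W_i cosα_i)·tanφ'] / Σ W_i sinα_i, with Δl_i = b_i / cosα_i.
Slice 1: Δl = 3.1/cos(-1.0°) = 3.100 m; N'_1 = 85·cos(-1.0°) = 85.0; c'Δl = 22.01; W sinα = -1.5
Slice 2: Δl = 1.9/cos7.7° = 1.917 m; N'_2 = 125·cos7.7° = 123.9; c'Δl = 13.61; W sinα = 16.7
Slice 3: Δl = 3.0/cos16.4° = 3.127 m; N'_3 = 252·cos16.4° = 241.7; c'Δl = 22.20; W sinα = 71.2
Slice 4: Δl = 2.9/cos27.4° = 3.266 m; N'_4 = 182·cos27.4° = 161.6; c'Δl = 23.19; W sinα = 83.8
Slice 5: Δl = 1.4/cos36.2° = 1.735 m; N'_5 = 54·cos36.2° = 43.6; c'Δl = 12.32; W sinα = 31.9
Slice 6: Δl = 1.7/cos43.2° = 2.332 m; N'_6 = 26·cos43.2° = 19.0; c'Δl = 16.56; W sinα = 17.8
Σc'Δl = 109.9 kN/m; ΣN' = 674.7 kN/m; ΣW sinα = 219.9 kN/m
Resisting = 109.9 + 674.7·tan25.1° = 109.9 + 316.1 = 426.0 kN/m
FS = 426.0 / 219.9 = 1.937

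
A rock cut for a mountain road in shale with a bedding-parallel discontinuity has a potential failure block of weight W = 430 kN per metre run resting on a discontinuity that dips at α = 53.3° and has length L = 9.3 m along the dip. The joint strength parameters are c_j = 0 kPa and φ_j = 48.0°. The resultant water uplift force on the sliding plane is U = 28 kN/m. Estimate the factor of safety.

FS = 0.74

Resolving the block weight along and normal to the plane and applying the Mohr–Coulomb strength on the joint:
N' = W cosα − U = 430·cos53.3° − 28 = 229.0 kN/m
Driving force T = W sinα = 430·sin53.3° = 344.8 kN/m
Resisting force R = c_j·L + N'·tanφ_j = 0·9.3 + 229.0·tan48.0° = 0.0 + 254.3 = 254.3 kN/m
FS = R / T = 254.3 / 344.8 = 0.738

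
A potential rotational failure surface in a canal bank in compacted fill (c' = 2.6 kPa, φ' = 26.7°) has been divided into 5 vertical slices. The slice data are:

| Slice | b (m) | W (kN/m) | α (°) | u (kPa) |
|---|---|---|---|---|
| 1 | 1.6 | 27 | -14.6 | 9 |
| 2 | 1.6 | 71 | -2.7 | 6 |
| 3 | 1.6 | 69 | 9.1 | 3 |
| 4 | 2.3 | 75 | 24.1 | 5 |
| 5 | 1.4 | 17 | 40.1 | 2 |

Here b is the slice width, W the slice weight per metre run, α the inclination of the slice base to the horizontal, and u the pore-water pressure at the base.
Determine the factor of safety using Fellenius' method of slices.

FS = 2.95

Ordinary method of slices: FS = Σ[c'·Δl_i + (W_i cosα_i − u_i·Δl_i)·tanφ'] / Σ W_i sinα_i, with Δl_i = b_i / cosα_i.
Slice 1: Δl = 1.6/cos(-14.6°) = 1.653 m; N'_1 = 27·cos(-14.6°) − 9·1.653 = 11.2; c'Δl = 4.30; W sinα = -6.8
Slice 2: Δl = 1.6/cos(-2.7°) = 1.602 m; N'_2 = 71·cos(-2.7°) − 6·1.602 = 61.3; c'Δl = 4.16; W sinα = -3.3
Slice 3: Δl = 1.6/cos9.1° = 1.620 m; N'_3 = 69·cos9.1° − 3·1.620 = 63.3; c'Δl = 4.21; W sinα = 10.9
Slice 4: Δl = 2.3/cos24.1° = 2.520 m; N'_4 = 75·cos24.1° − 5·2.520 = 55.9; c'Δl = 6.55; W sinα = 30.6
Slice 5: Δl = 1.4/cos40.1° = 1.830 m; N'_5 = 17·cos40.1° − 2·1.830 = 9.3; c'Δl = 4.76; W sinα = 11.0
Σc'Δl = 24.0 kN/m; ΣN' = 201.0 kN/m; ΣW sinα = 42.3 kN/m
Resisting = 24.0 + 201.0·tan26.7° = 24.0 + 101.1 = 125.1 kN/m
FS = 125.1 / 42.3 = 2.955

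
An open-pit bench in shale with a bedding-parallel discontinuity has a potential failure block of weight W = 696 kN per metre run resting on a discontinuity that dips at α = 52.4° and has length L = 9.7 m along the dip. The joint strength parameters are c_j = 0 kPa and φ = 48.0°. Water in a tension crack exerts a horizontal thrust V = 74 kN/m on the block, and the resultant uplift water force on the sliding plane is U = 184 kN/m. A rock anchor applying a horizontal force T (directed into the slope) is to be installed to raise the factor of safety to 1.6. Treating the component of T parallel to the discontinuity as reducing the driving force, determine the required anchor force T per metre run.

T = 405 kN/m

Resolving forces along and normal to the sliding plane, with the horizontal anchor force T adding T·sinα to the effective normal force and T·cosα acting up the plane against the driving force:
FS = [c_jL + (W cosα − U − V sinα + T sinα) tanφ] / [W sinα + V cosα − T cosα]
Without the anchor: N' = 182.0 kN/m, driving T_d = 596.6 kN/m, resisting R = 0·9.7 + 182.0·tan48.0° = 202.2 kN/m, FS = 0.34.
Setting FS = 1.6 and solving for T:
1.6·(596.6 − T cos52.4°) = 202.2 + T sin52.4°·tan48.0°
T·(sin52.4°·tan48.0° + 1.6·cos52.4°) = 1.6·596.6 − 202.2
T·(0.7923·1.1106 + 1.6·0.6101) = 954.5 − 202.2 = 752.4
T·1.8562 = 752.4
T = 405.3 kN/m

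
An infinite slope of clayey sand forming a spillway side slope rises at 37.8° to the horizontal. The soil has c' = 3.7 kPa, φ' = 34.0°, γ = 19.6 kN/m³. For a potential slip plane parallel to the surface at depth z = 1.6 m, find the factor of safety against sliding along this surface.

FS = 1.11

For an infinite slope with a slip plane parallel to the surface (no pore pressure): FS = [c' + γz cos²β tanφ'] / [γz sinβ cosβ].
γz = 19.6·1.6 = 31.36 kN/m²
Numerator = 3.7 + 31.36·cos²37.8°·tan34.0° = 3.7 + 31.36·0.6243·0.6745 = 16.907 kPa
Denominator = 31.36·sin37.8°·cos37.8° = 31.36·0.6129·0.7902 = 15.187 kPa
FS = 16.907 / 15.187 = 1.113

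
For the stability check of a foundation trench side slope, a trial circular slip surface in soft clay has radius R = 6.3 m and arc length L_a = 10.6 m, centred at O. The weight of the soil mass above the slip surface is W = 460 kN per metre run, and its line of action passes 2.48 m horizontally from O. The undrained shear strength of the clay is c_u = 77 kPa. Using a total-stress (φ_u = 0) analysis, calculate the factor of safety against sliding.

FS = 4.51

Taking moments about the centre O, the resisting moment is provided by the undrained shear strength acting along the arc:
M_R = c_u·L_a·R = 77·10.60·6.3 = 5142.1 kN·m/m
M_D = W·d = 460·2.48 = 1140.8 kN·m/m
FS = M_R / M_D = 5142.1 / 1140.8 = 4.507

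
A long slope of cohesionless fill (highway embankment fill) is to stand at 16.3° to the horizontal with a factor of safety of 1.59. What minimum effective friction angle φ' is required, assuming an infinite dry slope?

φ' = 24.9°

FS = tanφ'/tanβ ⇒ tanφ' = FS · tanβ = 1.59 · tan16.3° = 0.4649
φ' = arctan(0.4649) = 24.94°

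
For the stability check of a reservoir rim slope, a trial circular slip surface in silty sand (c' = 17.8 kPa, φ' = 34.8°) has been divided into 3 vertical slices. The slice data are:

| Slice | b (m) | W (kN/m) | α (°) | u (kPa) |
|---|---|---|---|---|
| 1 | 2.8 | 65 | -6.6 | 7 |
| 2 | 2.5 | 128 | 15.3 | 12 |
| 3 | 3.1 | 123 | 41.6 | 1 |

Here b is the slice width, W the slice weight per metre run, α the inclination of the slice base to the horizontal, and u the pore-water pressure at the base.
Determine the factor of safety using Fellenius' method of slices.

Ordinary method of slices: FS = Σ[c'·Δl_i + (W_i cosα_i − u_i·Δl_i)·tanφ'] / Σ W_i sinα_i, with Δl_i = b_i / cosα_i.
Slice 1: Δl = 2.8/cos(-6.6°) = 2.819 m; N'_1 = 65·cos(-6.6°) − 7·2.819 = 44.8; c'Δl = 50.17; W sinα = -7.5
Slice 2: Δl = 2.5/cos15.3° = 2.592 m; N'_2 = 128·cos15.3° − 12·2.592 = 92.4; c'Δl = 46.14; W sinα = 33.8
Slice 3: Δl = 3.1/cos41.6° = 4.146 m; N'_3 = 123·cos41.6° − 1·4.146 = 87.8; c'Δl = 73.79; W sinα = 81.7
Σc'Δl = 170.1 kN/m; ΣN' = 225.0 kN/m; ΣW sinα = 108.0 kN/m
Resisting = 170.1 + 225.0·tan34.8° = 170.1 + 156.4 = 326.5 kN/m
FS = 326.5 / 108.0 = 3.024

FS = 3.02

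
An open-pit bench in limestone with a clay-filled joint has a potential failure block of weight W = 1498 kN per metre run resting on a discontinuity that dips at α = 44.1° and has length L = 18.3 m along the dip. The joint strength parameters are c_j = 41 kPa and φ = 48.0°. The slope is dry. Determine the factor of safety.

Resolving the block weight along and normal to the plane and applying the Mohr–Coulomb strength on the joint:
N' = W cosα = 1498·cos44.1° = 1075.8 kN/m
Driving force T = W sinα = 1498·sin44.1° = 1042.5 kN/m
Resisting force R = c_j·L + N'·tanφ = 41·18.3 + 1075.8·tan48.0° = 750.3 + 1194.7 = 1945.0 kN/m
FS = R / T = 1945.0 / 1042.5 = 1.866

FS = 1.87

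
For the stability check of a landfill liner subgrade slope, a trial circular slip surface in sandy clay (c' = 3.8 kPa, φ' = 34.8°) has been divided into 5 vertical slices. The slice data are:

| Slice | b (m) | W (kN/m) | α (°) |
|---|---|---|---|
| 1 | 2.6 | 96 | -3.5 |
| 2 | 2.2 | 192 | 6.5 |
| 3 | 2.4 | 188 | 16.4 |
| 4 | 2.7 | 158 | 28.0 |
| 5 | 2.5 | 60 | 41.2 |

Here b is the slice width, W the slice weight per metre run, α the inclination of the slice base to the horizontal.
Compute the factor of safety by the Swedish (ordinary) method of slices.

FS = 2.76

Ordinary method of slices: FS = Σ[c'·Δl_i + (W_i cosα_i)·tanφ'] / Σ W_i sinα_i, with Δl_i = b_i / cosα_i.
Slice 1: Δl = 2.6/cos(-3.5°) = 2.605 m; N'_1 = 96·cos(-3.5°) = 95.8; c'Δl = 9.90; W sinα = -5.9
Slice 2: Δl = 2.2/cos6.5° = 2.214 m; N'_2 = 192·cos6.5° = 190.8; c'Δl = 8.41; W sinα = 21.7
Slice 3: Δl = 2.4/cos16.4° = 2.502 m; N'_3 = 188·cos16.4° = 180.4; c'Δl = 9.51; W sinα = 53.1
Slice 4: Δl = 2.7/cos28.0° = 3.058 m; N'_4 = 158·cos28.0° = 139.5; c'Δl = 11.62; W sinα = 74.2
Slice 5: Δl = 2.5/cos41.2° = 3.323 m; N'_5 = 60·cos41.2° = 45.1; c'Δl = 12.63; W sinα = 39.5
Σc'Δl = 52.1 kN/m; ΣN' = 651.6 kN/m; ΣW sinα = 182.7 kN/m
Resisting = 52.1 + 651.6·tan34.8° = 52.1 + 452.9 = 504.9 kN/m
FS = 504.9 / 182.7 = 2.764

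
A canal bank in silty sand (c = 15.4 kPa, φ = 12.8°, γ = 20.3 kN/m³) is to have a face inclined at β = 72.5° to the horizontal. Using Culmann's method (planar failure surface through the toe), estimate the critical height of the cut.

H_c = 5.70 m

Culmann's analysis gives the critical failure plane at α_cr = (β + φ)/2 = (72.5 + 12.8)/2 = 42.6°, and the critical height
H_c = (4c/γ) · sinβ cosφ / [1 − cos(β − φ)]
    = (4·15.4/20.3) · sin72.5°·cos12.8° / [1 − cos(59.7°)]
    = 3.034 · 0.9537·0.9751 / [1 − 0.5045]
    = 3.034 · 0.9300 / 0.4955
    = 5.70 m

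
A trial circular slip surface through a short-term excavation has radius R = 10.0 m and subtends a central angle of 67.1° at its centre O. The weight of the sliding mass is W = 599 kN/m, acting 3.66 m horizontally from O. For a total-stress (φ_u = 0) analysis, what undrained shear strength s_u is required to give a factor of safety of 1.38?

FS = s_u·L_a·R / (W·d), so s_u = FS·W·d / (L_a·R).
Arc length L_a = R·θ = 10.0·(67.1°·π/180) = 10.0·1.1711 = 11.71 m
s_u = 1.38·599·3.66 / (11.71·10.0) = 3025.4 / 117.11 = 25.83 kPa

s_u = 25.8 kPa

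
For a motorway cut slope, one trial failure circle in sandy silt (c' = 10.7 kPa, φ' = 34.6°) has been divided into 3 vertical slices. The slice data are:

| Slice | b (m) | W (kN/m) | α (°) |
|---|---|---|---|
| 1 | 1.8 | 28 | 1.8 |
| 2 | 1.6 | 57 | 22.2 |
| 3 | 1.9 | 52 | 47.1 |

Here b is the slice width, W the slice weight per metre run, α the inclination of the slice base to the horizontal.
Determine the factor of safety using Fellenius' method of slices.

Ordinary method of slices: FS = Σ[c'·Δl_i + (W_i cosα_i)·tanφ'] / Σ W_i sinα_i, with Δl_i = b_i / cosα_i.
Slice 1: Δl = 1.8/cos1.8° = 1.801 m; N'_1 = 28·cos1.8° = 28.0; c'Δl = 19.27; W sinα = 0.9
Slice 2: Δl = 1.6/cos22.2° = 1.728 m; N'_2 = 57·cos22.2° = 52.8; c'Δl = 18.49; W sinα = 21.5
Slice 3: Δl = 1.9/cos47.1° = 2.791 m; N'_3 = 52·cos47.1° = 35.4; c'Δl = 29.87; W sinα = 38.1
Σc'Δl = 67.6 kN/m; ΣN' = 116.2 kN/m; ΣW sinα = 60.5 kN/m
Resisting = 67.6 + 116.2·tan34.6° = 67.6 + 80.1 = 147.8 kN/m
FS = 147.8 / 60.5 = 2.442

FS = 2.44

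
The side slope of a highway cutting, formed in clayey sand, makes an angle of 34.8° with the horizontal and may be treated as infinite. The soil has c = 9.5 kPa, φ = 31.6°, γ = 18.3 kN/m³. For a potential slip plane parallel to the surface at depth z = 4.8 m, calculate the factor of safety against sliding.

For an infinite slope with a slip plane parallel to the surface (no pore pressure): FS = [c + γz cos²β tanφ] / [γz sinβ cosβ].
γz = 18.3·4.8 = 87.84 kN/m²
Numerator = 9.5 + 87.84·cos²34.8°·tan31.6° = 9.5 + 87.84·0.6743·0.6152 = 45.938 kPa
Denominator = 87.84·sin34.8°·cos34.8° = 87.84·0.5707·0.8211 = 41.165 kPa
FS = 45.938 / 41.165 = 1.116

FS = 1.12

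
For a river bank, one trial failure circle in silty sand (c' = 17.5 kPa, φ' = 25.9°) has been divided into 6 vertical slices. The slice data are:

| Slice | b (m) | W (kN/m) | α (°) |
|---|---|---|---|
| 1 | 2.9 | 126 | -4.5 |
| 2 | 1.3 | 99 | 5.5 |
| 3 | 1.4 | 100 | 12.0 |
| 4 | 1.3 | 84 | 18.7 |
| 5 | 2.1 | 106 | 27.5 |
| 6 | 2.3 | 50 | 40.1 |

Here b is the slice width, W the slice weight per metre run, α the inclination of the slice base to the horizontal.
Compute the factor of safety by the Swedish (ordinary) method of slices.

Ordinary method of slices: FS = Σ[c'·Δl_i + (W_i cosα_i)·tanφ'] / Σ W_i sinα_i, with Δl_i = b_i / cosα_i.
Slice 1: Δl = 2.9/cos(-4.5°) = 2.909 m; N'_1 = 126·cos(-4.5°) = 125.6; c'Δl = 50.91; W sinα = -9.9
Slice 2: Δl = 1.3/cos5.5° = 1.306 m; N'_2 = 99·cos5.5° = 98.5; c'Δl = 22.86; W sinα = 9.5
Slice 3: Δl = 1.4/cos12.0° = 1.431 m; N'_3 = 100·cos12.0° = 97.8; c'Δl = 25.05; W sinα = 20.8
Slice 4: Δl = 1.3/cos18.7° = 1.372 m; N'_4 = 84·cos18.7° = 79.6; c'Δl = 24.02; W sinα = 26.9
Slice 5: Δl = 2.1/cos27.5° = 2.368 m; N'_5 = 106·cos27.5° = 94.0; c'Δl = 41.43; W sinα = 48.9
Slice 6: Δl = 2.3/cos40.1° = 3.007 m; N'_6 = 50·cos40.1° = 38.2; c'Δl = 52.62; W sinα = 32.2
Σc'Δl = 216.9 kN/m; ΣN' = 533.8 kN/m; ΣW sinα = 128.5 kN/m
Resisting = 216.9 + 533.8·tan25.9° = 216.9 + 259.2 = 476.1 kN/m
FS = 476.1 / 128.5 = 3.706

FS = 3.71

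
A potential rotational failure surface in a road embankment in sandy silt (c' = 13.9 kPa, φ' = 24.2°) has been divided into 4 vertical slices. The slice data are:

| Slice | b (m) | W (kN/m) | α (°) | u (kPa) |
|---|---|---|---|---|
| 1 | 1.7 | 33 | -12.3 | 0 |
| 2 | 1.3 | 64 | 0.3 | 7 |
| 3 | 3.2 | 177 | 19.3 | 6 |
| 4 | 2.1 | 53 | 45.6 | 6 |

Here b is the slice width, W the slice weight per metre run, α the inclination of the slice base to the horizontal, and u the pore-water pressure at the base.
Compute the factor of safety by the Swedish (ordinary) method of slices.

FS = 2.73

Ordinary method of slices: FS = Σ[c'·Δl_i + (W_i cosα_i − u_i·Δl_i)·tanφ'] / Σ W_i sinα_i, with Δl_i = b_i / cosα_i.
Slice 1: Δl = 1.7/cos(-12.3°) = 1.740 m; N'_1 = 33·cos(-12.3°) − 0·1.740 = 32.2; c'Δl = 24.19; W sinα = -7.0
Slice 2: Δl = 1.3/cos0.3° = 1.300 m; N'_2 = 64·cos0.3° − 7·1.300 = 54.9; c'Δl = 18.07; W sinα = 0.3
Slice 3: Δl = 3.2/cos19.3° = 3.391 m; N'_3 = 177·cos19.3° − 6·3.391 = 146.7; c'Δl = 47.13; W sinα = 58.5
Slice 4: Δl = 2.1/cos45.6° = 3.001 m; N'_4 = 53·cos45.6° − 6·3.001 = 19.1; c'Δl = 41.72; W sinα = 37.9
Σc'Δl = 131.1 kN/m; ΣN' = 252.9 kN/m; ΣW sinα = 89.7 kN/m
Resisting = 131.1 + 252.9·tan24.2° = 131.1 + 113.7 = 244.8 kN/m
FS = 244.8 / 89.7 = 2.730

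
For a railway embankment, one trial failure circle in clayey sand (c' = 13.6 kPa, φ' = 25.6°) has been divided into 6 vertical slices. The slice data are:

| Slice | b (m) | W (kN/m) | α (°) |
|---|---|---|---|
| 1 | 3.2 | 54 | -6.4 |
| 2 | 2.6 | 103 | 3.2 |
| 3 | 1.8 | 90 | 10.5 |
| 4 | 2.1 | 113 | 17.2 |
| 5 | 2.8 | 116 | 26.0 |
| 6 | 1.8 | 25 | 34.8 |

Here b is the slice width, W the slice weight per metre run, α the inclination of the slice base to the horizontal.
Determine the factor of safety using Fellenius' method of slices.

Ordinary method of slices: FS = Σ[c'·Δl_i + (W_i cosα_i)·tanφ'] / Σ W_i sinα_i, with Δl_i = b_i / cosα_i.
Slice 1: Δl = 3.2/cos(-6.4°) = 3.220 m; N'_1 = 54·cos(-6.4°) = 53.7; c'Δl = 43.79; W sinα = -6.0
Slice 2: Δl = 2.6/cos3.2° = 2.604 m; N'_2 = 103·cos3.2° = 102.8; c'Δl = 35.42; W sinα = 5.7
Slice 3: Δl = 1.8/cos10.5° = 1.831 m; N'_3 = 90·cos10.5° = 88.5; c'Δl = 24.90; W sinα = 16.4
Slice 4: Δl = 2.1/cos17.2° = 2.198 m; N'_4 = 113·cos17.2° = 107.9; c'Δl = 29.90; W sinα = 33.4
Slice 5: Δl = 2.8/cos26.0° = 3.115 m; N'_5 = 116·cos26.0° = 104.3; c'Δl = 42.37; W sinα = 50.9
Slice 6: Δl = 1.8/cos34.8° = 2.192 m; N'_6 = 25·cos34.8° = 20.5; c'Δl = 29.81; W sinα = 14.3
Σc'Δl = 206.2 kN/m; ΣN' = 477.7 kN/m; ΣW sinα = 114.7 kN/m
Resisting = 206.2 + 477.7·tan25.6° = 206.2 + 228.9 = 435.1 kN/m
FS = 435.1 / 114.7 = 3.794

FS = 3.79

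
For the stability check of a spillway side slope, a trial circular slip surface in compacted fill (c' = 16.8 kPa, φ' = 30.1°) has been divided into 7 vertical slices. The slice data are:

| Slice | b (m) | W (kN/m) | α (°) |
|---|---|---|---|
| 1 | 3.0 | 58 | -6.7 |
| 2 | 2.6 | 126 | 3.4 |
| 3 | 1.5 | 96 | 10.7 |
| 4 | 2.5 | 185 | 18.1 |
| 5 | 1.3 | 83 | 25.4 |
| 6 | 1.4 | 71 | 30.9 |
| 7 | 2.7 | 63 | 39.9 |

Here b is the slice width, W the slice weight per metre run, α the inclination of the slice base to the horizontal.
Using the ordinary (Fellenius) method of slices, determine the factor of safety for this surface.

FS = 3.42

Ordinary method of slices: FS = Σ[c'·Δl_i + (W_i cosα_i)·tanφ'] / Σ W_i sinα_i, with Δl_i = b_i / cosα_i.
Slice 1: Δl = 3.0/cos(-6.7°) = 3.021 m; N'_1 = 58·cos(-6.7°) = 57.6; c'Δl = 50.75; W sinα = -6.8
Slice 2: Δl = 2.6/cos3.4° = 2.605 m; N'_2 = 126·cos3.4° = 125.8; c'Δl = 43.76; W sinα = 7.5
Slice 3: Δl = 1.5/cos10.7° = 1.527 m; N'_3 = 96·cos10.7° = 94.3; c'Δl = 25.65; W sinα = 17.8
Slice 4: Δl = 2.5/cos18.1° = 2.630 m; N'_4 = 185·cos18.1° = 175.8; c'Δl = 44.19; W sinα = 57.5
Slice 5: Δl = 1.3/cos25.4° = 1.439 m; N'_5 = 83·cos25.4° = 75.0; c'Δl = 24.18; W sinα = 35.6
Slice 6: Δl = 1.4/cos30.9° = 1.632 m; N'_6 = 71·cos30.9° = 60.9; c'Δl = 27.41; W sinα = 36.5
Slice 7: Δl = 2.7/cos39.9° = 3.519 m; N'_7 = 63·cos39.9° = 48.3; c'Δl = 59.13; W sinα = 40.4
Σc'Δl = 275.1 kN/m; ΣN' = 637.8 kN/m; ΣW sinα = 188.5 kN/m
Resisting = 275.1 + 637.8·tan30.1° = 275.1 + 369.7 = 644.8 kN/m
FS = 644.8 / 188.5 = 3.421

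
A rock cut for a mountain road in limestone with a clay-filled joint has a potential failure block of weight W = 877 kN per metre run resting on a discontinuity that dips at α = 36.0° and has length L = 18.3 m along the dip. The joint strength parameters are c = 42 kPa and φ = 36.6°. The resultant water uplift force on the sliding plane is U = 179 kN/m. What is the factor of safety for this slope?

FS = 2.26

Resolving the block weight along and normal to the plane and applying the Mohr–Coulomb strength on the joint:
N' = W cosα − U = 877·cos36.0° − 179 = 530.5 kN/m
Driving force T = W sinα = 877·sin36.0° = 515.5 kN/m
Resisting force R = c·L + N'·tanφ = 42·18.3 + 530.5·tan36.6° = 768.6 + 394.0 = 1162.6 kN/m
FS = R / T = 1162.6 / 515.5 = 2.255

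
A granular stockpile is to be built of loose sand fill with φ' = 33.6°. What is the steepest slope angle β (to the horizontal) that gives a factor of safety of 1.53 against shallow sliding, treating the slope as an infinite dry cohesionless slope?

β = 23.5°

For an infinite dry cohesionless slope FS = tanφ'/tanβ, so tanβ = tanφ' / FS.
tanβ = tan33.6° / 1.53 = 0.6644 / 1.53 = 0.4342
β = arctan(0.4342) = 23.47°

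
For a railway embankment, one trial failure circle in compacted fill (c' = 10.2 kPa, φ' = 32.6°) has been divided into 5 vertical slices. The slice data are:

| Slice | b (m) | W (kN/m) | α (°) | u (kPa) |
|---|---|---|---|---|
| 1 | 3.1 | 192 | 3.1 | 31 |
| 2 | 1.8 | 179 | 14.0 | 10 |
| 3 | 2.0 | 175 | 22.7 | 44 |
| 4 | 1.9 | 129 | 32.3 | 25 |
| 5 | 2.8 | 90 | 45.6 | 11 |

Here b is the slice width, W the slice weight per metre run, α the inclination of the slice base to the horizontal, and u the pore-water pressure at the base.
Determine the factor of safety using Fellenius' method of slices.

FS = 1.51

Ordinary method of slices: FS = Σ[c'·Δl_i + (W_i cosα_i − u_i·Δl_i)·tanφ'] / Σ W_i sinα_i, with Δl_i = b_i / cosα_i.
Slice 1: Δl = 3.1/cos3.1° = 3.105 m; N'_1 = 192·cos3.1° − 31·3.105 = 95.5; c'Δl = 31.67; W sinα = 10.4
Slice 2: Δl = 1.8/cos14.0° = 1.855 m; N'_2 = 179·cos14.0° − 10·1.855 = 155.1; c'Δl = 18.92; W sinα = 43.3
Slice 3: Δl = 2.0/cos22.7° = 2.168 m; N'_3 = 175·cos22.7° − 44·2.168 = 66.1; c'Δl = 22.11; W sinα = 67.5
Slice 4: Δl = 1.9/cos32.3° = 2.248 m; N'_4 = 129·cos32.3° − 25·2.248 = 52.8; c'Δl = 22.93; W sinα = 68.9
Slice 5: Δl = 2.8/cos45.6° = 4.002 m; N'_5 = 90·cos45.6° − 11·4.002 = 18.9; c'Δl = 40.82; W sinα = 64.3
Σc'Δl = 136.4 kN/m; ΣN' = 388.5 kN/m; ΣW sinα = 254.5 kN/m
Resisting = 136.4 + 388.5·tan32.6° = 136.4 + 248.4 = 384.9 kN/m
FS = 384.9 / 254.5 = 1.513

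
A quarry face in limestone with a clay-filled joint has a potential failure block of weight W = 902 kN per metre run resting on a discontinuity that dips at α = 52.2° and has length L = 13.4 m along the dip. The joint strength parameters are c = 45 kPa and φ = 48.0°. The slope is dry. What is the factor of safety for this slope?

Resolving the block weight along and normal to the plane and applying the Mohr–Coulomb strength on the joint:
N' = W cosα = 902·cos52.2° = 552.8 kN/m
Driving force T = W sinα = 902·sin52.2° = 712.7 kN/m
Resisting force R = c·L + N'·tanφ = 45·13.4 + 552.8·tan48.0° = 603.0 + 614.0 = 1217.0 kN/m
FS = R / T = 1217.0 / 712.7 = 1.708

FS = 1.71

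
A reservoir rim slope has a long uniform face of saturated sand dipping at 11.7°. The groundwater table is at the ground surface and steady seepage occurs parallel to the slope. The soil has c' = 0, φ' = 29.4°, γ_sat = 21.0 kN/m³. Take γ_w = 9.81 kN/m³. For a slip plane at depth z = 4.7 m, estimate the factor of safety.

With seepage parallel to the slope and the water table at the surface, the effective normal stress on the slip plane uses the buoyant unit weight γ' = γ_sat − γ_w while the driving shear stress uses γ_sat:
FS = [c' + γ' z cos²β tanφ'] / [γ_sat z sinβ cosβ]
(For c' = 0 this reduces to FS = (γ'/γ_sat)·tanφ'/tanβ.)
γ' = 21.0 − 9.81 = 11.19 kN/m³
Numerator = 0.0 + 11.19·4.7·cos²11.7°·tan29.4° = 0.0 + 11.19·4.7·0.9589·0.5635 = 28.416 kPa
Denominator = 21.0·4.7·sin11.7°·cos11.7° = 21.0·4.7·0.2028·0.9792 = 19.599 kPa
FS = 28.416 / 19.599 = 1.450

FS = 1.45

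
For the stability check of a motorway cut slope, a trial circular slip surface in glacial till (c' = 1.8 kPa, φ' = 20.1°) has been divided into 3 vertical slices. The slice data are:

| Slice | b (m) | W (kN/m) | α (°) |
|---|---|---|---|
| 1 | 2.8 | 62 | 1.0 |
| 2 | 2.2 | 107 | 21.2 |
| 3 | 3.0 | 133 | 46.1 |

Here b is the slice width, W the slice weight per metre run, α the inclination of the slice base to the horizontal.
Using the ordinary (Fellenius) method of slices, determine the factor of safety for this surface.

Ordinary method of slices: FS = Σ[c'·Δl_i + (W_i cosα_i)·tanφ'] / Σ W_i sinα_i, with Δl_i = b_i / cosα_i.
Slice 1: Δl = 2.8/cos1.0° = 2.800 m; N'_1 = 62·cos1.0° = 62.0; c'Δl = 5.04; W sinα = 1.1
Slice 2: Δl = 2.2/cos21.2° = 2.360 m; N'_2 = 107·cos21.2° = 99.8; c'Δl = 4.25; W sinα = 38.7
Slice 3: Δl = 3.0/cos46.1° = 4.326 m; N'_3 = 133·cos46.1° = 92.2; c'Δl = 7.79; W sinα = 95.8
Σc'Δl = 17.1 kN/m; ΣN' = 254.0 kN/m; ΣW sinα = 135.6 kN/m
Resisting = 17.1 + 254.0·tan20.1° = 17.1 + 92.9 = 110.0 kN/m
FS = 110.0 / 135.6 = 0.811

FS = 0.81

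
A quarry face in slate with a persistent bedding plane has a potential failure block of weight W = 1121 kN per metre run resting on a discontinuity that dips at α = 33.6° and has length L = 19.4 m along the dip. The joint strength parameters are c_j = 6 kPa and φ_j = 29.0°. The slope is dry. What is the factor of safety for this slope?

Resolving the block weight along and normal to the plane and applying the Mohr–Coulomb strength on the joint:
N' = W cosα = 1121·cos33.6° = 933.7 kN/m
Driving force T = W sinα = 1121·sin33.6° = 620.4 kN/m
Resisting force R = c_j·L + N'·tanφ_j = 6·19.4 + 933.7·tan29.0° = 116.4 + 517.6 = 634.0 kN/m
FS = R / T = 634.0 / 620.4 = 1.022

FS = 1.02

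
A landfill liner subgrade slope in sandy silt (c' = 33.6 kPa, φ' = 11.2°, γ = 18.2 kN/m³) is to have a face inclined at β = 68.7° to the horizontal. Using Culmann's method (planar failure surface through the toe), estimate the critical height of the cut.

Culmann's analysis gives the critical failure plane at α_cr = (β + φ')/2 = (68.7 + 11.2)/2 = 40.0°, and the critical height
H_c = (4c'/γ) · sinβ cosφ' / [1 − cos(β − φ')]
    = (4·33.6/18.2) · sin68.7°·cos11.2° / [1 − cos(57.5°)]
    = 7.385 · 0.9317·0.9810 / [1 − 0.5373]
    = 7.385 · 0.9139 / 0.4627
    = 14.59 m

H_c = 14.59 m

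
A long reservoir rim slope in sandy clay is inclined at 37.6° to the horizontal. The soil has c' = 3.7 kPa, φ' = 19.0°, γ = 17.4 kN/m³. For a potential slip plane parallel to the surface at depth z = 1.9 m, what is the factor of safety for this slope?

For an infinite slope with a slip plane parallel to the surface (no pore pressure): FS = [c' + γz cos²β tanφ'] / [γz sinβ cosβ].
γz = 17.4·1.9 = 33.06 kN/m²
Numerator = 3.7 + 33.06·cos²37.6°·tan19.0° = 3.7 + 33.06·0.6277·0.3443 = 10.846 kPa
Denominator = 33.06·sin37.6°·cos37.6° = 33.06·0.6101·0.7923 = 15.982 kPa
FS = 10.846 / 15.982 = 0.679

FS = 0.68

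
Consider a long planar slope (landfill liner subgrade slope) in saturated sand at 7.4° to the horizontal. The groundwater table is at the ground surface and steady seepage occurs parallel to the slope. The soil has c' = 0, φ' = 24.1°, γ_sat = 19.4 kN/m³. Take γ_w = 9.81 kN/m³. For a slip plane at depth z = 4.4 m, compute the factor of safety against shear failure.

FS = 1.70

With seepage parallel to the slope and the water table at the surface, the effective normal stress on the slip plane uses the buoyant unit weight γ' = γ_sat − γ_w while the driving shear stress uses γ_sat:
FS = [c' + γ' z cos²β tanφ'] / [γ_sat z sinβ cosβ]
(For c' = 0 this reduces to FS = (γ'/γ_sat)·tanφ'/tanβ.)
γ' = 19.4 − 9.81 = 9.59 kN/m³
Numerator = 0.0 + 9.59·4.4·cos²7.4°·tan24.1° = 0.0 + 9.59·4.4·0.9834·0.4473 = 18.562 kPa
Denominator = 19.4·4.4·sin7.4°·cos7.4° = 19.4·4.4·0.1288·0.9917 = 10.902 kPa
FS = 18.562 / 10.902 = 1.703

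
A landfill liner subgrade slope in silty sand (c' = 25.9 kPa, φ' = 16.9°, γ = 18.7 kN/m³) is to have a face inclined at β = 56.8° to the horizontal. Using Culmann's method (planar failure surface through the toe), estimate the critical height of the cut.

H_c = 19.05 m

Culmann's analysis gives the critical failure plane at α_cr = (β + φ')/2 = (56.8 + 16.9)/2 = 36.8°, and the critical height
H_c = (4c'/γ) · sinβ cosφ' / [1 − cos(β − φ')]
    = (4·25.9/18.7) · sin56.8°·cos16.9° / [1 − cos(39.9°)]
    = 5.540 · 0.8368·0.9568 / [1 − 0.7672]
    = 5.540 · 0.8006 / 0.2328
    = 19.05 m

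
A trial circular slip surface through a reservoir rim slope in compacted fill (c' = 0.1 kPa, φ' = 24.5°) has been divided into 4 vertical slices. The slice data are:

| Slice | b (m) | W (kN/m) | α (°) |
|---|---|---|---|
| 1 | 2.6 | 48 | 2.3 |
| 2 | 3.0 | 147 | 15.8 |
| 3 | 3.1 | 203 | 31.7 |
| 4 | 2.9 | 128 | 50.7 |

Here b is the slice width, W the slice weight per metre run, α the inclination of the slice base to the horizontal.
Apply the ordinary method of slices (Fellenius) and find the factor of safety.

Ordinary method of slices: FS = Σ[c'·Δl_i + (W_i cosα_i)·tanφ'] / Σ W_i sinα_i, with Δl_i = b_i / cosα_i.
Slice 1: Δl = 2.6/cos2.3° = 2.602 m; N'_1 = 48·cos2.3° = 48.0; c'Δl = 0.26; W sinα = 1.9
Slice 2: Δl = 3.0/cos15.8° = 3.118 m; N'_2 = 147·cos15.8° = 141.4; c'Δl = 0.31; W sinα = 40.0
Slice 3: Δl = 3.1/cos31.7° = 3.644 m; N'_3 = 203·cos31.7° = 172.7; c'Δl = 0.36; W sinα = 106.7
Slice 4: Δl = 2.9/cos50.7° = 4.579 m; N'_4 = 128·cos50.7° = 81.1; c'Δl = 0.46; W sinα = 99.1
Σc'Δl = 1.4 kN/m; ΣN' = 443.2 kN/m; ΣW sinα = 247.7 kN/m
Resisting = 1.4 + 443.2·tan24.5° = 1.4 + 202.0 = 203.4 kN/m
FS = 203.4 / 247.7 = 0.821

FS = 0.82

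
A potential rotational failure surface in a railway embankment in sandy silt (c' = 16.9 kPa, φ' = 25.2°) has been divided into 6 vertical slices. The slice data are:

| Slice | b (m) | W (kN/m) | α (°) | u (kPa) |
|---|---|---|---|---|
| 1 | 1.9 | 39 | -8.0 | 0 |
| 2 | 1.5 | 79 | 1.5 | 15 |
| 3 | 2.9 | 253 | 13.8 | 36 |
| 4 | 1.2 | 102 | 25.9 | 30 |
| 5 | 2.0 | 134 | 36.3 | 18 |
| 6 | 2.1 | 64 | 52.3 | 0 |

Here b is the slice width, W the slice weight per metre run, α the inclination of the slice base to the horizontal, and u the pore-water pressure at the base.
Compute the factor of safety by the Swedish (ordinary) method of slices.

Ordinary method of slices: FS = Σ[c'·Δl_i + (W_i cosα_i − u_i·Δl_i)·tanφ'] / Σ W_i sinα_i, with Δl_i = b_i / cosα_i.
Slice 1: Δl = 1.9/cos(-8.0°) = 1.919 m; N'_1 = 39·cos(-8.0°) − 0·1.919 = 38.6; c'Δl = 32.43; W sinα = -5.4
Slice 2: Δl = 1.5/cos1.5° = 1.501 m; N'_2 = 79·cos1.5° − 15·1.501 = 56.5; c'Δl = 25.36; W sinα = 2.1
Slice 3: Δl = 2.9/cos13.8° = 2.986 m; N'_3 = 253·cos13.8° − 36·2.986 = 138.2; c'Δl = 50.47; W sinα = 60.3
Slice 4: Δl = 1.2/cos25.9° = 1.334 m; N'_4 = 102·cos25.9° − 30·1.334 = 51.7; c'Δl = 22.54; W sinα = 44.6
Slice 5: Δl = 2.0/cos36.3° = 2.482 m; N'_5 = 134·cos36.3° − 18·2.482 = 63.3; c'Δl = 41.94; W sinα = 79.3
Slice 6: Δl = 2.1/cos52.3° = 3.434 m; N'_6 = 64·cos52.3° − 0·3.434 = 39.1; c'Δl = 58.04; W sinα = 50.6
Σc'Δl = 230.8 kN/m; ΣN' = 387.5 kN/m; ΣW sinα = 231.5 kN/m
Resisting = 230.8 + 387.5·tan25.2° = 230.8 + 182.3 = 413.1 kN/m
FS = 413.1 / 231.5 = 1.784

FS = 1.78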